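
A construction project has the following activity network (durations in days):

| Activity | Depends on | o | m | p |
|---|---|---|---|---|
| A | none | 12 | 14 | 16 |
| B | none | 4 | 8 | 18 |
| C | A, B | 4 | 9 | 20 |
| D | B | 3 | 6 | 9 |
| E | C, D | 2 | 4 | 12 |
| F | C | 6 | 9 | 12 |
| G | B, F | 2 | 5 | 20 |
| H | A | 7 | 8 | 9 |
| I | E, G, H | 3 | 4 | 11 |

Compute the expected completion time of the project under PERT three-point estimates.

te_A = (12 + 4·14 + 16)/6 = 84/6 = 14
te_B = (4 + 4·8 + 18)/6 = 54/6 = 9
te_C = (4 + 4·9 + 20)/6 = 60/6 = 10
te_D = (3 + 4·6 + 9)/6 = 36/6 = 6
te_E = (2 + 4·4 + 12)/6 = 30/6 = 5
te_F = (6 + 4·9 + 12)/6 = 54/6 = 9
te_G = (2 + 4·5 + 20)/6 = 42/6 = 7
te_H = (7 + 4·8 + 9)/6 = 48/6 = 8
te_I = (3 + 4·4 + 11)/6 = 30/6 = 5

Forward pass:
ES_A = 0; EF_A = 14
ES_B = 0; EF_B = 9
ES_C = max(EF_A=14, EF_B=9) = 14; EF_C = 14+10 = 24
ES_D = 9; EF_D = 9+6 = 15
ES_E = max(EF_C=24, EF_D=15) = 24; EF_E = 24+5 = 29
ES_F = 24; EF_F = 24+9 = 33
ES_G = max(EF_B=9, EF_F=33) = 33; EF_G = 33+7 = 40
ES_H = 14; EF_H = 14+8 = 22
ES_I = max(EF_E=29, EF_G=40, EF_H=22) = 40; EF_I = 40+5 = 45
Expected project duration μ = 45 days. Critical path: A → C → F → G → I.

45 days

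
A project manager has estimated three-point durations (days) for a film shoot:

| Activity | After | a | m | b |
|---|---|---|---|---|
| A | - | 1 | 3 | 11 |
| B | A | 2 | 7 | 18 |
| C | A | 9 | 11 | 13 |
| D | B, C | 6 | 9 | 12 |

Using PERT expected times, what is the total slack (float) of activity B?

te_A = (1 + 4·3 + 11)/6 = 24/6 = 4
te_B = (2 + 4·7 + 18)/6 = 48/6 = 8
te_C = (9 + 4·11 + 13)/6 = 66/6 = 11
te_D = (6 + 4·9 + 12)/6 = 54/6 = 9

Forward pass:
ES_A = 0; EF_A = 4
ES_B = 4; EF_B = 4+8 = 12
ES_C = 4; EF_C = 4+11 = 15
ES_D = max(EF_B=12, EF_C=15) = 15; EF_D = 15+9 = 24
Expected project duration μ = 24 days. Critical path: A → C → D.

Backward pass:
LF_D = 24; LS_D = 24−9 = 15
LF_C = LS_D = 15; LS_C = 15−11 = 4
LF_B = LS_D = 15; LS_B = 15−8 = 7
LF_A = min(LS_B=7, LS_C=4) = 4; LS_A = 4−4 = 0
Slack_B = LS_B − ES_B = 7 − 4 = 3

3 days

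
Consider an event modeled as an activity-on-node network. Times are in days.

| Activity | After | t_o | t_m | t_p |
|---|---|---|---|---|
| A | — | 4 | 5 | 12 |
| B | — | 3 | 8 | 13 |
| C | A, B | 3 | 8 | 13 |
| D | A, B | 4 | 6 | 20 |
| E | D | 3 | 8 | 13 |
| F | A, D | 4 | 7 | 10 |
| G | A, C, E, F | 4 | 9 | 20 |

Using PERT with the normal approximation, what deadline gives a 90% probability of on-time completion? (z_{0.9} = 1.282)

te_A = (4 + 4·5 + 12)/6 = 36/6 = 6; σ²_A = ((12−4)/6)² = 1.778
te_B = (3 + 4·8 + 13)/6 = 48/6 = 8; σ²_B = ((13−3)/6)² = 2.778
te_C = (3 + 4·8 + 13)/6 = 48/6 = 8; σ²_C = ((13−3)/6)² = 2.778
te_D = (4 + 4·6 + 20)/6 = 48/6 = 8; σ²_D = ((20−4)/6)² = 7.111
te_E = (3 + 4·8 + 13)/6 = 48/6 = 8; σ²_E = ((13−3)/6)² = 2.778
te_F = (4 + 4·7 + 10)/6 = 42/6 = 7; σ²_F = ((10−4)/6)² = 1.000
te_G = (4 + 4·9 + 20)/6 = 60/6 = 10; σ²_G = ((20−4)/6)² = 7.111

Forward pass:
ES_A = 0; EF_A = 6
ES_B = 0; EF_B = 8
ES_C = max(EF_A=6, EF_B=8) = 8; EF_C = 8+8 = 16
ES_D = max(EF_A=6, EF_B=8) = 8; EF_D = 8+8 = 16
ES_E = 16; EF_E = 16+8 = 24
ES_F = max(EF_A=6, EF_D=16) = 16; EF_F = 16+7 = 23
ES_G = max(EF_A=6, EF_C=16, EF_E=24, EF_F=23) = 24; EF_G = 24+10 = 34
Expected project duration μ = 34 days. Critical path: B → D → E → G.

Variance along critical path = 2.778 + 7.111 + 2.778 + 7.111 = 19.778; σ = 4.447 days.
D = μ + z·σ = 34 + 1.282·4.447 = 39.7 days

39.7 days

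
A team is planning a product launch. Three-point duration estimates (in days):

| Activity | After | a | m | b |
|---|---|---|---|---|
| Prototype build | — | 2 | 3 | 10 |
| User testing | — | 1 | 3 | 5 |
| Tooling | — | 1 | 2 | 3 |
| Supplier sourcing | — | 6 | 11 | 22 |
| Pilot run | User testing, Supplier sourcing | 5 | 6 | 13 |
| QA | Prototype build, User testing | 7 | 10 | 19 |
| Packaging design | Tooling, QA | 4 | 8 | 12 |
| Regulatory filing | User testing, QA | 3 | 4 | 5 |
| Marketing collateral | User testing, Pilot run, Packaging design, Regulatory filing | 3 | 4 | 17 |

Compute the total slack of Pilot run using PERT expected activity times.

4 days

te_Prototype build = (2 + 4·3 + 10)/6 = 24/6 = 4
te_User testing = (1 + 4·3 + 5)/6 = 18/6 = 3
te_Tooling = (1 + 4·2 + 3)/6 = 12/6 = 2
te_Supplier sourcing = (6 + 4·11 + 22)/6 = 72/6 = 12
te_Pilot run = (5 + 4·6 + 13)/6 = 42/6 = 7
te_QA = (7 + 4·10 + 19)/6 = 66/6 = 11
te_Packaging design = (4 + 4·8 + 12)/6 = 48/6 = 8
te_Regulatory filing = (3 + 4·4 + 5)/6 = 24/6 = 4
te_Marketing collateral = (3 + 4·4 + 17)/6 = 36/6 = 6

Forward pass:
ES_Prototype build = 0; EF_Prototype build = 4
ES_User testing = 0; EF_User testing = 3
ES_Tooling = 0; EF_Tooling = 2
ES_Supplier sourcing = 0; EF_Supplier sourcing = 12
ES_Pilot run = max(EF_User testing=3, EF_Supplier sourcing=12) = 12; EF_Pilot run = 12+7 = 19
ES_QA = max(EF_Prototype build=4, EF_User testing=3) = 4; EF_QA = 4+11 = 15
ES_Packaging design = max(EF_Tooling=2, EF_QA=15) = 15; EF_Packaging design = 15+8 = 23
ES_Regulatory filing = max(EF_User testing=3, EF_QA=15) = 15; EF_Regulatory filing = 15+4 = 19
ES_Marketing collateral = max(EF_User testing=3, EF_Pilot run=19, EF_Packaging design=23, EF_Regulatory filing=19) = 23; EF_Marketing collateral = 23+6 = 29
Expected project duration μ = 29 days. Critical path: Prototype build → QA → Packaging design → Marketing collateral.

Backward pass:
LF_Marketing collateral = 29; LS_Marketing collateral = 29−6 = 23
LF_Regulatory filing = LS_Marketing collateral = 23; LS_Regulatory filing = 23−4 = 19
LF_Packaging design = LS_Marketing collateral = 23; LS_Packaging design = 23−8 = 15
LF_QA = min(LS_Packaging design=15, LS_Regulatory filing=19) = 15; LS_QA = 15−11 = 4
LF_Pilot run = LS_Marketing collateral = 23; LS_Pilot run = 23−7 = 16
LF_Supplier sourcing = LS_Pilot run = 16; LS_Supplier sourcing = 16−12 = 4
LF_Tooling = LS_Packaging design = 15; LS_Tooling = 15−2 = 13
LF_User testing = min(LS_Pilot run=16, LS_QA=4, LS_Regulatory filing=19, LS_Marketing collateral=23) = 4; LS_User testing = 4−3 = 1
LF_Prototype build = LS_QA = 4; LS_Prototype build = 4−4 = 0
Slack_Pilot run = LS_Pilot run − ES_Pilot run = 16 − 12 = 4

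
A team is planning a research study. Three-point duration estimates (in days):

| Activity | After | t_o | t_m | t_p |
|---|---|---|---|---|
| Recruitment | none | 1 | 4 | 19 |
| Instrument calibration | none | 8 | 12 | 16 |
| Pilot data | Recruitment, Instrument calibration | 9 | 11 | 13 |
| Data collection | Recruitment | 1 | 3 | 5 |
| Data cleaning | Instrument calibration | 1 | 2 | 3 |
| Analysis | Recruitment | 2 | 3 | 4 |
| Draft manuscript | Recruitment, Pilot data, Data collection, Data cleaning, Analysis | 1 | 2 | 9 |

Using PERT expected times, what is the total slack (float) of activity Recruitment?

te_Recruitment = (1 + 4·4 + 19)/6 = 36/6 = 6
te_Instrument calibration = (8 + 4·12 + 16)/6 = 72/6 = 12
te_Pilot data = (9 + 4·11 + 13)/6 = 66/6 = 11
te_Data collection = (1 + 4·3 + 5)/6 = 18/6 = 3
te_Data cleaning = (1 + 4·2 + 3)/6 = 12/6 = 2
te_Analysis = (2 + 4·3 + 4)/6 = 18/6 = 3
te_Draft manuscript = (1 + 4·2 + 9)/6 = 18/6 = 3

Forward pass:
ES_Recruitment = 0; EF_Recruitment = 6
ES_Instrument calibration = 0; EF_Instrument calibration = 12
ES_Pilot data = max(EF_Recruitment=6, EF_Instrument calibration=12) = 12; EF_Pilot data = 12+11 = 23
ES_Data collection = 6; EF_Data collection = 6+3 = 9
ES_Data cleaning = 12; EF_Data cleaning = 12+2 = 14
ES_Analysis = 6; EF_Analysis = 6+3 = 9
ES_Draft manuscript = max(EF_Recruitment=6, EF_Pilot data=23, EF_Data collection=9, EF_Data cleaning=14, EF_Analysis=9) = 23; EF_Draft manuscript = 23+3 = 26
Expected project duration μ = 26 days. Critical path: Instrument calibration → Pilot data → Draft manuscript.

Backward pass:
LF_Draft manuscript = 26; LS_Draft manuscript = 26−3 = 23
LF_Analysis = LS_Draft manuscript = 23; LS_Analysis = 23−3 = 20
LF_Data cleaning = LS_Draft manuscript = 23; LS_Data cleaning = 23−2 = 21
LF_Data collection = LS_Draft manuscript = 23; LS_Data collection = 23−3 = 20
LF_Pilot data = LS_Draft manuscript = 23; LS_Pilot data = 23−11 = 12
LF_Instrument calibration = min(LS_Pilot data=12, LS_Data cleaning=21) = 12; LS_Instrument calibration = 12−12 = 0
LF_Recruitment = min(LS_Pilot data=12, LS_Data collection=20, LS_Analysis=20, LS_Draft manuscript=23) = 12; LS_Recruitment = 12−6 = 6
Slack_Recruitment = LS_Recruitment − ES_Recruitment = 6 − 0 = 6

6 days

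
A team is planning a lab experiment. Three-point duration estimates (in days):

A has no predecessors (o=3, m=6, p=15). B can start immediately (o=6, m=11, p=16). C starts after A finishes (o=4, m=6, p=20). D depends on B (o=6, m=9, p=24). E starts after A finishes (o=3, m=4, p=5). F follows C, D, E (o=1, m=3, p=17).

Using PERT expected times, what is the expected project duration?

te_A = (3 + 4·6 + 15)/6 = 42/6 = 7
te_B = (6 + 4·11 + 16)/6 = 66/6 = 11
te_C = (4 + 4·6 + 20)/6 = 48/6 = 8
te_D = (6 + 4·9 + 24)/6 = 66/6 = 11
te_E = (3 + 4·4 + 5)/6 = 24/6 = 4
te_F = (1 + 4·3 + 17)/6 = 30/6 = 5

Forward pass:
ES_A = 0; EF_A = 7
ES_B = 0; EF_B = 11
ES_C = 7; EF_C = 7+8 = 15
ES_D = 11; EF_D = 11+11 = 22
ES_E = 7; EF_E = 7+4 = 11
ES_F = max(EF_C=15, EF_D=22, EF_E=11) = 22; EF_F = 22+5 = 27
Expected project duration μ = 27 days. Critical path: B → D → F.

27 days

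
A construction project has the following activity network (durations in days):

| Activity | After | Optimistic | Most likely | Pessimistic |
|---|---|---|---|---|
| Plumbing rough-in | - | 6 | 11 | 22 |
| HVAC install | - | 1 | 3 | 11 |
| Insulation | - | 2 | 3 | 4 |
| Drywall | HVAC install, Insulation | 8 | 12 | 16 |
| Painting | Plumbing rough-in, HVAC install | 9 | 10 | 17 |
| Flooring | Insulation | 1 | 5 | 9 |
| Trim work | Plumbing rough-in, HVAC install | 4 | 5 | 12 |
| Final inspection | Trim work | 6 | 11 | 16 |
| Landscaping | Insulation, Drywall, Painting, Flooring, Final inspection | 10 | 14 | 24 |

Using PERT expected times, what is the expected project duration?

te_Plumbing rough-in = (6 + 4·11 + 22)/6 = 72/6 = 12
te_HVAC install = (1 + 4·3 + 11)/6 = 24/6 = 4
te_Insulation = (2 + 4·3 + 4)/6 = 18/6 = 3
te_Drywall = (8 + 4·12 + 16)/6 = 72/6 = 12
te_Painting = (9 + 4·10 + 17)/6 = 66/6 = 11
te_Flooring = (1 + 4·5 + 9)/6 = 30/6 = 5
te_Trim work = (4 + 4·5 + 12)/6 = 36/6 = 6
te_Final inspection = (6 + 4·11 + 16)/6 = 66/6 = 11
te_Landscaping = (10 + 4·14 + 24)/6 = 90/6 = 15

Forward pass:
ES_Plumbing rough-in = 0; EF_Plumbing rough-in = 12
ES_HVAC install = 0; EF_HVAC install = 4
ES_Insulation = 0; EF_Insulation = 3
ES_Drywall = max(EF_HVAC install=4, EF_Insulation=3) = 4; EF_Drywall = 4+12 = 16
ES_Painting = max(EF_Plumbing rough-in=12, EF_HVAC install=4) = 12; EF_Painting = 12+11 = 23
ES_Flooring = 3; EF_Flooring = 3+5 = 8
ES_Trim work = max(EF_Plumbing rough-in=12, EF_HVAC install=4) = 12; EF_Trim work = 12+6 = 18
ES_Final inspection = 18; EF_Final inspection = 18+11 = 29
ES_Landscaping = max(EF_Insulation=3, EF_Drywall=16, EF_Painting=23, EF_Flooring=8, EF_Final inspection=29) = 29; EF_Landscaping = 29+15 = 44
Expected project duration μ = 44 days. Critical path: Plumbing rough-in → Trim work → Final inspection → Landscaping.

44 days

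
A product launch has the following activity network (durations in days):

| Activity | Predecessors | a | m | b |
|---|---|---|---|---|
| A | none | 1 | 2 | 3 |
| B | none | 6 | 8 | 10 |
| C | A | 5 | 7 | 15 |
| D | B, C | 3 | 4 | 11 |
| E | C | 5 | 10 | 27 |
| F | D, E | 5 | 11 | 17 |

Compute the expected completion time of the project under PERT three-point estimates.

te_A = (1 + 4·2 + 3)/6 = 12/6 = 2
te_B = (6 + 4·8 + 10)/6 = 48/6 = 8
te_C = (5 + 4·7 + 15)/6 = 48/6 = 8
te_D = (3 + 4·4 + 11)/6 = 30/6 = 5
te_E = (5 + 4·10 + 27)/6 = 72/6 = 12
te_F = (5 + 4·11 + 17)/6 = 66/6 = 11

Forward pass:
ES_A = 0; EF_A = 2
ES_B = 0; EF_B = 8
ES_C = 2; EF_C = 2+8 = 10
ES_D = max(EF_B=8, EF_C=10) = 10; EF_D = 10+5 = 15
ES_E = 10; EF_E = 10+12 = 22
ES_F = max(EF_D=15, EF_E=22) = 22; EF_F = 22+11 = 33
Expected project duration μ = 33 days. Critical path: A → C → E → F.

33 days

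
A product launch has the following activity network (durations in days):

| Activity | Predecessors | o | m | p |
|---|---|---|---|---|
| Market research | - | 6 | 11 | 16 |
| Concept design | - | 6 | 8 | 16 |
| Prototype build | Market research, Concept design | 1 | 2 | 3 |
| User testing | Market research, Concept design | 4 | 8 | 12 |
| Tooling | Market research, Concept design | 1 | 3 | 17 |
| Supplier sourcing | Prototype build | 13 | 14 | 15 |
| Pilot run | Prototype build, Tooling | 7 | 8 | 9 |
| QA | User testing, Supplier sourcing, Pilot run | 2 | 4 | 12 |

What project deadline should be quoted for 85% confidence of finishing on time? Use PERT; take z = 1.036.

te_Market research = (6 + 4·11 + 16)/6 = 66/6 = 11; σ²_Market research = ((16−6)/6)² = 2.778
te_Concept design = (6 + 4·8 + 16)/6 = 54/6 = 9; σ²_Concept design = ((16−6)/6)² = 2.778
te_Prototype build = (1 + 4·2 + 3)/6 = 12/6 = 2; σ²_Prototype build = ((3−1)/6)² = 0.111
te_User testing = (4 + 4·8 + 12)/6 = 48/6 = 8; σ²_User testing = ((12−4)/6)² = 1.778
te_Tooling = (1 + 4·3 + 17)/6 = 30/6 = 5; σ²_Tooling = ((17−1)/6)² = 7.111
te_Supplier sourcing = (13 + 4·14 + 15)/6 = 84/6 = 14; σ²_Supplier sourcing = ((15−13)/6)² = 0.111
te_Pilot run = (7 + 4·8 + 9)/6 = 48/6 = 8; σ²_Pilot run = ((9−7)/6)² = 0.111
te_QA = (2 + 4·4 + 12)/6 = 30/6 = 5; σ²_QA = ((12−2)/6)² = 2.778

Forward pass:
ES_Market research = 0; EF_Market research = 11
ES_Concept design = 0; EF_Concept design = 9
ES_Prototype build = max(EF_Market research=11, EF_Concept design=9) = 11; EF_Prototype build = 11+2 = 13
ES_User testing = max(EF_Market research=11, EF_Concept design=9) = 11; EF_User testing = 11+8 = 19
ES_Tooling = max(EF_Market research=11, EF_Concept design=9) = 11; EF_Tooling = 11+5 = 16
ES_Supplier sourcing = 13; EF_Supplier sourcing = 13+14 = 27
ES_Pilot run = max(EF_Prototype build=13, EF_Tooling=16) = 16; EF_Pilot run = 16+8 = 24
ES_QA = max(EF_User testing=19, EF_Supplier sourcing=27, EF_Pilot run=24) = 27; EF_QA = 27+5 = 32
Expected project duration μ = 32 days. Critical path: Market research → Prototype build → Supplier sourcing → QA.

Variance along critical path = 2.778 + 0.111 + 0.111 + 2.778 = 5.778; σ = 2.404 days.
D = μ + z·σ = 32 + 1.036·2.404 = 34.5 days

34.5 days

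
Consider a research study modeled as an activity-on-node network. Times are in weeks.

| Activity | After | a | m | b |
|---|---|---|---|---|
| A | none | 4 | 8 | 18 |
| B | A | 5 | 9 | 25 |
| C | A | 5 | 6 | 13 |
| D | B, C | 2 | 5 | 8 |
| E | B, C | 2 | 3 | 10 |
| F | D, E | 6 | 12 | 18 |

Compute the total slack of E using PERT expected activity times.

te_A = (4 + 4·8 + 18)/6 = 54/6 = 9
te_B = (5 + 4·9 + 25)/6 = 66/6 = 11
te_C = (5 + 4·6 + 13)/6 = 42/6 = 7
te_D = (2 + 4·5 + 8)/6 = 30/6 = 5
te_E = (2 + 4·3 + 10)/6 = 24/6 = 4
te_F = (6 + 4·12 + 18)/6 = 72/6 = 12

Forward pass:
ES_A = 0; EF_A = 9
ES_B = 9; EF_B = 9+11 = 20
ES_C = 9; EF_C = 9+7 = 16
ES_D = max(EF_B=20, EF_C=16) = 20; EF_D = 20+5 = 25
ES_E = max(EF_B=20, EF_C=16) = 20; EF_E = 20+4 = 24
ES_F = max(EF_D=25, EF_E=24) = 25; EF_F = 25+12 = 37
Expected project duration μ = 37 weeks. Critical path: A → B → D → F.

Backward pass:
LF_F = 37; LS_F = 37−12 = 25
LF_E = LS_F = 25; LS_E = 25−4 = 21
LF_D = LS_F = 25; LS_D = 25−5 = 20
LF_C = min(LS_D=20, LS_E=21) = 20; LS_C = 20−7 = 13
LF_B = min(LS_D=20, LS_E=21) = 20; LS_B = 20−11 = 9
LF_A = min(LS_B=9, LS_C=13) = 9; LS_A = 9−9 = 0
Slack_E = LS_E − ES_E = 21 − 20 = 1

1 weeks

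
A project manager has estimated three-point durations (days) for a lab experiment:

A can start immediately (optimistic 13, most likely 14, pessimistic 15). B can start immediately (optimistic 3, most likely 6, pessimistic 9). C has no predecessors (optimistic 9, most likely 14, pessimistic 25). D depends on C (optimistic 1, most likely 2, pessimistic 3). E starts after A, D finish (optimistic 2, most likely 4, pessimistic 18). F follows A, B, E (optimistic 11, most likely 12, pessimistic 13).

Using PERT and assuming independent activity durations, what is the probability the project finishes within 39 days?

0.854

te_A = (13 + 4·14 + 15)/6 = 84/6 = 14; σ²_A = ((15−13)/6)² = 0.111
te_B = (3 + 4·6 + 9)/6 = 36/6 = 6; σ²_B = ((9−3)/6)² = 1.000
te_C = (9 + 4·14 + 25)/6 = 90/6 = 15; σ²_C = ((25−9)/6)² = 7.111
te_D = (1 + 4·2 + 3)/6 = 12/6 = 2; σ²_D = ((3−1)/6)² = 0.111
te_E = (2 + 4·4 + 18)/6 = 36/6 = 6; σ²_E = ((18−2)/6)² = 7.111
te_F = (11 + 4·12 + 13)/6 = 72/6 = 12; σ²_F = ((13−11)/6)² = 0.111

Forward pass:
ES_A = 0; EF_A = 14
ES_B = 0; EF_B = 6
ES_C = 0; EF_C = 15
ES_D = 15; EF_D = 15+2 = 17
ES_E = max(EF_A=14, EF_D=17) = 17; EF_E = 17+6 = 23
ES_F = max(EF_A=14, EF_B=6, EF_E=23) = 23; EF_F = 23+12 = 35
Expected project duration μ = 35 days. Critical path: C → D → E → F.

Variance along critical path = 7.111 + 0.111 + 7.111 + 0.111 = 14.444; σ = √14.444 = 3.801 days.
Z = (39 − 35) / 3.801 = 1.052
P(T ≤ 39) = Φ(1.052) ≈ 0.854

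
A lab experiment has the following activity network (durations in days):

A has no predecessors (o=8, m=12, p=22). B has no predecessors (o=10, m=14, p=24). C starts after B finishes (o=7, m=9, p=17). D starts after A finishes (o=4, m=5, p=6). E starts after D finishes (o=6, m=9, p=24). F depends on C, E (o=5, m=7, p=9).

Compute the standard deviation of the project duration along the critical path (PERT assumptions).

te_A = (8 + 4·12 + 22)/6 = 78/6 = 13; σ²_A = ((22−8)/6)² = 5.444
te_B = (10 + 4·14 + 24)/6 = 90/6 = 15; σ²_B = ((24−10)/6)² = 5.444
te_C = (7 + 4·9 + 17)/6 = 60/6 = 10; σ²_C = ((17−7)/6)² = 2.778
te_D = (4 + 4·5 + 6)/6 = 30/6 = 5; σ²_D = ((6−4)/6)² = 0.111
te_E = (6 + 4·9 + 24)/6 = 66/6 = 11; σ²_E = ((24−6)/6)² = 9.000
te_F = (5 + 4·7 + 9)/6 = 42/6 = 7; σ²_F = ((9−5)/6)² = 0.444

Forward pass:
ES_A = 0; EF_A = 13
ES_B = 0; EF_B = 15
ES_C = 15; EF_C = 15+10 = 25
ES_D = 13; EF_D = 13+5 = 18
ES_E = 18; EF_E = 18+11 = 29
ES_F = max(EF_C=25, EF_E=29) = 29; EF_F = 29+7 = 36
Expected project duration μ = 36 days. Critical path: A → D → E → F.

Variance along critical path = 5.444 + 0.111 + 9.000 + 0.444 = 15.000
σ = √15.000 = 3.873 days

3.87 days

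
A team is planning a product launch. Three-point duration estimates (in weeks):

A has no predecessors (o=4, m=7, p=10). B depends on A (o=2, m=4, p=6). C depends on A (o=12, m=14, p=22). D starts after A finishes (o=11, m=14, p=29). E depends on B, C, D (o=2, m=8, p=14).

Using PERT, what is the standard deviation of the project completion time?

te_A = (4 + 4·7 + 10)/6 = 42/6 = 7; σ²_A = ((10−4)/6)² = 1.000
te_B = (2 + 4·4 + 6)/6 = 24/6 = 4; σ²_B = ((6−2)/6)² = 0.444
te_C = (12 + 4·14 + 22)/6 = 90/6 = 15; σ²_C = ((22−12)/6)² = 2.778
te_D = (11 + 4·14 + 29)/6 = 96/6 = 16; σ²_D = ((29−11)/6)² = 9.000
te_E = (2 + 4·8 + 14)/6 = 48/6 = 8; σ²_E = ((14−2)/6)² = 4.000

Forward pass:
ES_A = 0; EF_A = 7
ES_B = 7; EF_B = 7+4 = 11
ES_C = 7; EF_C = 7+15 = 22
ES_D = 7; EF_D = 7+16 = 23
ES_E = max(EF_B=11, EF_C=22, EF_D=23) = 23; EF_E = 23+8 = 31
Expected project duration μ = 31 weeks. Critical path: A → D → E.

Variance along critical path = 1.000 + 9.000 + 4.000 = 14.000
σ = √14.000 = 3.742 weeks

3.74 weeks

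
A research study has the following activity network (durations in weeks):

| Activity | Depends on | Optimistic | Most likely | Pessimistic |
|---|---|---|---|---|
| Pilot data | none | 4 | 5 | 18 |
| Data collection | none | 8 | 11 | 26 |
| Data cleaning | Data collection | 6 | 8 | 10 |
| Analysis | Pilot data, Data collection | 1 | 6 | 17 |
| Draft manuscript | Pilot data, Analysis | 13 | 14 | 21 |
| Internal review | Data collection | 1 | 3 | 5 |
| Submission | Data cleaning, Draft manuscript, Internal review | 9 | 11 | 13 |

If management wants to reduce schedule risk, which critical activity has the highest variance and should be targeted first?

te_Pilot data = (4 + 4·5 + 18)/6 = 42/6 = 7; σ²_Pilot data = ((18−4)/6)² = 5.444
te_Data collection = (8 + 4·11 + 26)/6 = 78/6 = 13; σ²_Data collection = ((26−8)/6)² = 9.000
te_Data cleaning = (6 + 4·8 + 10)/6 = 48/6 = 8; σ²_Data cleaning = ((10−6)/6)² = 0.444
te_Analysis = (1 + 4·6 + 17)/6 = 42/6 = 7; σ²_Analysis = ((17−1)/6)² = 7.111
te_Draft manuscript = (13 + 4·14 + 21)/6 = 90/6 = 15; σ²_Draft manuscript = ((21−13)/6)² = 1.778
te_Internal review = (1 + 4·3 + 5)/6 = 18/6 = 3; σ²_Internal review = ((5−1)/6)² = 0.444
te_Submission = (9 + 4·11 + 13)/6 = 66/6 = 11; σ²_Submission = ((13−9)/6)² = 0.444

Forward pass:
ES_Pilot data = 0; EF_Pilot data = 7
ES_Data collection = 0; EF_Data collection = 13
ES_Data cleaning = 13; EF_Data cleaning = 13+8 = 21
ES_Analysis = max(EF_Pilot data=7, EF_Data collection=13) = 13; EF_Analysis = 13+7 = 20
ES_Draft manuscript = max(EF_Pilot data=7, EF_Analysis=20) = 20; EF_Draft manuscript = 20+15 = 35
ES_Internal review = 13; EF_Internal review = 13+3 = 16
ES_Submission = max(EF_Data cleaning=21, EF_Draft manuscript=35, EF_Internal review=16) = 35; EF_Submission = 35+11 = 46
Expected project duration μ = 46 weeks. Critical path: Data collection → Analysis → Draft manuscript → Submission.

Variances on critical path: σ²_Data collection=9.000, σ²_Analysis=7.111, σ²_Draft manuscript=1.778, σ²_Submission=0.444.
Largest is σ²_Data collection = 9.000.

Data collection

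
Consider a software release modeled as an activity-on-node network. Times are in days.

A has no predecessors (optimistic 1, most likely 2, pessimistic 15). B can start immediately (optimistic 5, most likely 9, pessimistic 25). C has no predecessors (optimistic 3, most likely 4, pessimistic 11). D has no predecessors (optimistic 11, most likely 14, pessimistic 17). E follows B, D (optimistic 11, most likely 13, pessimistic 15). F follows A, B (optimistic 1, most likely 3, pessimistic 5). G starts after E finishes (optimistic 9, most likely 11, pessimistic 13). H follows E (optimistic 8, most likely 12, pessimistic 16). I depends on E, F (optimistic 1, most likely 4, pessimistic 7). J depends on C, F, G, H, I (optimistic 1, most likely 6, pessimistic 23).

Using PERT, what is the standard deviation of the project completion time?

te_A = (1 + 4·2 + 15)/6 = 24/6 = 4; σ²_A = ((15−1)/6)² = 5.444
te_B = (5 + 4·9 + 25)/6 = 66/6 = 11; σ²_B = ((25−5)/6)² = 11.111
te_C = (3 + 4·4 + 11)/6 = 30/6 = 5; σ²_C = ((11−3)/6)² = 1.778
te_D = (11 + 4·14 + 17)/6 = 84/6 = 14; σ²_D = ((17−11)/6)² = 1.000
te_E = (11 + 4·13 + 15)/6 = 78/6 = 13; σ²_E = ((15−11)/6)² = 0.444
te_F = (1 + 4·3 + 5)/6 = 18/6 = 3; σ²_F = ((5−1)/6)² = 0.444
te_G = (9 + 4·11 + 13)/6 = 66/6 = 11; σ²_G = ((13−9)/6)² = 0.444
te_H = (8 + 4·12 + 16)/6 = 72/6 = 12; σ²_H = ((16−8)/6)² = 1.778
te_I = (1 + 4·4 + 7)/6 = 24/6 = 4; σ²_I = ((7−1)/6)² = 1.000
te_J = (1 + 4·6 + 23)/6 = 48/6 = 8; σ²_J = ((23−1)/6)² = 13.444

Forward pass:
ES_A = 0; EF_A = 4
ES_B = 0; EF_B = 11
ES_C = 0; EF_C = 5
ES_D = 0; EF_D = 14
ES_E = max(EF_B=11, EF_D=14) = 14; EF_E = 14+13 = 27
ES_F = max(EF_A=4, EF_B=11) = 11; EF_F = 11+3 = 14
ES_G = 27; EF_G = 27+11 = 38
ES_H = 27; EF_H = 27+12 = 39
ES_I = max(EF_E=27, EF_F=14) = 27; EF_I = 27+4 = 31
ES_J = max(EF_C=5, EF_F=14, EF_G=38, EF_H=39, EF_I=31) = 39; EF_J = 39+8 = 47
Expected project duration μ = 47 days. Critical path: D → E → H → J.

Variance along critical path = 1.000 + 0.444 + 1.778 + 13.444 = 16.667
σ = √16.667 = 4.082 days

4.08 days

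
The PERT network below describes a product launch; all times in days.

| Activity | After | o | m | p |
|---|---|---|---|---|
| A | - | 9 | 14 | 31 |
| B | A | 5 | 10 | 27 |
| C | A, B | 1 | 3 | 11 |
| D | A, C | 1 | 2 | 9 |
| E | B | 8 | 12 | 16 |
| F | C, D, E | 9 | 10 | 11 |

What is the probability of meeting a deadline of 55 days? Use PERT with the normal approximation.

0.824

te_A = (9 + 4·14 + 31)/6 = 96/6 = 16; σ²_A = ((31−9)/6)² = 13.444
te_B = (5 + 4·10 + 27)/6 = 72/6 = 12; σ²_B = ((27−5)/6)² = 13.444
te_C = (1 + 4·3 + 11)/6 = 24/6 = 4; σ²_C = ((11−1)/6)² = 2.778
te_D = (1 + 4·2 + 9)/6 = 18/6 = 3; σ²_D = ((9−1)/6)² = 1.778
te_E = (8 + 4·12 + 16)/6 = 72/6 = 12; σ²_E = ((16−8)/6)² = 1.778
te_F = (9 + 4·10 + 11)/6 = 60/6 = 10; σ²_F = ((11−9)/6)² = 0.111

Forward pass:
ES_A = 0; EF_A = 16
ES_B = 16; EF_B = 16+12 = 28
ES_C = max(EF_A=16, EF_B=28) = 28; EF_C = 28+4 = 32
ES_D = max(EF_A=16, EF_C=32) = 32; EF_D = 32+3 = 35
ES_E = 28; EF_E = 28+12 = 40
ES_F = max(EF_C=32, EF_D=35, EF_E=40) = 40; EF_F = 40+10 = 50
Expected project duration μ = 50 days. Critical path: A → B → E → F.

Variance along critical path = 13.444 + 13.444 + 1.778 + 0.111 = 28.778; σ = √28.778 = 5.364 days.
Z = (55 − 50) / 5.364 = 0.932
P(T ≤ 55) = Φ(0.932) ≈ 0.824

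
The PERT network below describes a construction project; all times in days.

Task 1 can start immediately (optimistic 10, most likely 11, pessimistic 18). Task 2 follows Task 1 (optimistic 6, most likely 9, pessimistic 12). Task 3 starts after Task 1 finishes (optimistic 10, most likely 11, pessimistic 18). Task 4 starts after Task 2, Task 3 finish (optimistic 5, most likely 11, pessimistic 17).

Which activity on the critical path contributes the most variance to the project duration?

Task 4

te_Task 1 = (10 + 4·11 + 18)/6 = 72/6 = 12; σ²_Task 1 = ((18−10)/6)² = 1.778
te_Task 2 = (6 + 4·9 + 12)/6 = 54/6 = 9; σ²_Task 2 = ((12−6)/6)² = 1.000
te_Task 3 = (10 + 4·11 + 18)/6 = 72/6 = 12; σ²_Task 3 = ((18−10)/6)² = 1.778
te_Task 4 = (5 + 4·11 + 17)/6 = 66/6 = 11; σ²_Task 4 = ((17−5)/6)² = 4.000

Forward pass:
ES_Task 1 = 0; EF_Task 1 = 12
ES_Task 2 = 12; EF_Task 2 = 12+9 = 21
ES_Task 3 = 12; EF_Task 3 = 12+12 = 24
ES_Task 4 = max(EF_Task 2=21, EF_Task 3=24) = 24; EF_Task 4 = 24+11 = 35
Expected project duration μ = 35 days. Critical path: Task 1 → Task 3 → Task 4.

Variances on critical path: σ²_Task 1=1.778, σ²_Task 3=1.778, σ²_Task 4=4.000.
Largest is σ²_Task 4 = 4.000.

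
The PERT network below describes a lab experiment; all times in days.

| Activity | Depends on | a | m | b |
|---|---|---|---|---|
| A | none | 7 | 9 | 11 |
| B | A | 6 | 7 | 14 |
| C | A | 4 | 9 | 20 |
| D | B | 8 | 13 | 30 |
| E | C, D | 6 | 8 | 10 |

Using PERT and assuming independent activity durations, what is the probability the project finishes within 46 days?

0.933

te_A = (7 + 4·9 + 11)/6 = 54/6 = 9; σ²_A = ((11−7)/6)² = 0.444
te_B = (6 + 4·7 + 14)/6 = 48/6 = 8; σ²_B = ((14−6)/6)² = 1.778
te_C = (4 + 4·9 + 20)/6 = 60/6 = 10; σ²_C = ((20−4)/6)² = 7.111
te_D = (8 + 4·13 + 30)/6 = 90/6 = 15; σ²_D = ((30−8)/6)² = 13.444
te_E = (6 + 4·8 + 10)/6 = 48/6 = 8; σ²_E = ((10−6)/6)² = 0.444

Forward pass:
ES_A = 0; EF_A = 9
ES_B = 9; EF_B = 9+8 = 17
ES_C = 9; EF_C = 9+10 = 19
ES_D = 17; EF_D = 17+15 = 32
ES_E = max(EF_C=19, EF_D=32) = 32; EF_E = 32+8 = 40
Expected project duration μ = 40 days. Critical path: A → B → D → E.

Variance along critical path = 0.444 + 1.778 + 13.444 + 0.444 = 16.111; σ = √16.111 = 4.014 days.
Z = (46 − 40) / 4.014 = 1.495
P(T ≤ 46) = Φ(1.495) ≈ 0.933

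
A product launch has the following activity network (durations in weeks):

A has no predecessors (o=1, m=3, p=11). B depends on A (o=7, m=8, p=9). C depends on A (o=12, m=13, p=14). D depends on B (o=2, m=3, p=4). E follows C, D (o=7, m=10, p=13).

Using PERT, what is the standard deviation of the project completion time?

te_A = (1 + 4·3 + 11)/6 = 24/6 = 4; σ²_A = ((11−1)/6)² = 2.778
te_B = (7 + 4·8 + 9)/6 = 48/6 = 8; σ²_B = ((9−7)/6)² = 0.111
te_C = (12 + 4·13 + 14)/6 = 78/6 = 13; σ²_C = ((14−12)/6)² = 0.111
te_D = (2 + 4·3 + 4)/6 = 18/6 = 3; σ²_D = ((4−2)/6)² = 0.111
te_E = (7 + 4·10 + 13)/6 = 60/6 = 10; σ²_E = ((13−7)/6)² = 1.000

Forward pass:
ES_A = 0; EF_A = 4
ES_B = 4; EF_B = 4+8 = 12
ES_C = 4; EF_C = 4+13 = 17
ES_D = 12; EF_D = 12+3 = 15
ES_E = max(EF_C=17, EF_D=15) = 17; EF_E = 17+10 = 27
Expected project duration μ = 27 weeks. Critical path: A → C → E.

Variance along critical path = 2.778 + 0.111 + 1.000 = 3.889
σ = √3.889 = 1.972 weeks

1.97 weeks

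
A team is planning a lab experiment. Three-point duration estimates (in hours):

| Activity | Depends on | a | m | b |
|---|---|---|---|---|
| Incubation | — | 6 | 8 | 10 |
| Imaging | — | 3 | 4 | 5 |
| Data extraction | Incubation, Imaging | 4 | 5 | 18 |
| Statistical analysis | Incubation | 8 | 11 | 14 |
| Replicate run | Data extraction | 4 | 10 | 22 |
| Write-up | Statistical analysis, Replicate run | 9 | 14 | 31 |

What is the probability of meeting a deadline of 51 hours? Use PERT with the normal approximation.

0.955

te_Incubation = (6 + 4·8 + 10)/6 = 48/6 = 8; σ²_Incubation = ((10−6)/6)² = 0.444
te_Imaging = (3 + 4·4 + 5)/6 = 24/6 = 4; σ²_Imaging = ((5−3)/6)² = 0.111
te_Data extraction = (4 + 4·5 + 18)/6 = 42/6 = 7; σ²_Data extraction = ((18−4)/6)² = 5.444
te_Statistical analysis = (8 + 4·11 + 14)/6 = 66/6 = 11; σ²_Statistical analysis = ((14−8)/6)² = 1.000
te_Replicate run = (4 + 4·10 + 22)/6 = 66/6 = 11; σ²_Replicate run = ((22−4)/6)² = 9.000
te_Write-up = (9 + 4·14 + 31)/6 = 96/6 = 16; σ²_Write-up = ((31−9)/6)² = 13.444

Forward pass:
ES_Incubation = 0; EF_Incubation = 8
ES_Imaging = 0; EF_Imaging = 4
ES_Data extraction = max(EF_Incubation=8, EF_Imaging=4) = 8; EF_Data extraction = 8+7 = 15
ES_Statistical analysis = 8; EF_Statistical analysis = 8+11 = 19
ES_Replicate run = 15; EF_Replicate run = 15+11 = 26
ES_Write-up = max(EF_Statistical analysis=19, EF_Replicate run=26) = 26; EF_Write-up = 26+16 = 42
Expected project duration μ = 42 hours. Critical path: Incubation → Data extraction → Replicate run → Write-up.

Variance along critical path = 0.444 + 5.444 + 9.000 + 13.444 = 28.333; σ = √28.333 = 5.323 hours.
Z = (51 − 42) / 5.323 = 1.691
P(T ≤ 51) = Φ(1.691) ≈ 0.955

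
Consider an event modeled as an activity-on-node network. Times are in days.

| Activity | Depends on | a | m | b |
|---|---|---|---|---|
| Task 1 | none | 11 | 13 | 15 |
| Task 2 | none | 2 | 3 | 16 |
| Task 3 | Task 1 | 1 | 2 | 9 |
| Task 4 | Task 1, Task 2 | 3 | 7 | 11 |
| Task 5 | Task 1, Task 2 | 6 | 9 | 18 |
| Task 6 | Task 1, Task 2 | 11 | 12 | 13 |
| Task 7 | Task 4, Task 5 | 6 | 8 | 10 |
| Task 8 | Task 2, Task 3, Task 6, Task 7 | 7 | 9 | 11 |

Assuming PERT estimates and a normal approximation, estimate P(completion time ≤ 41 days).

te_Task 1 = (11 + 4·13 + 15)/6 = 78/6 = 13; σ²_Task 1 = ((15−11)/6)² = 0.444
te_Task 2 = (2 + 4·3 + 16)/6 = 30/6 = 5; σ²_Task 2 = ((16−2)/6)² = 5.444
te_Task 3 = (1 + 4·2 + 9)/6 = 18/6 = 3; σ²_Task 3 = ((9−1)/6)² = 1.778
te_Task 4 = (3 + 4·7 + 11)/6 = 42/6 = 7; σ²_Task 4 = ((11−3)/6)² = 1.778
te_Task 5 = (6 + 4·9 + 18)/6 = 60/6 = 10; σ²_Task 5 = ((18−6)/6)² = 4.000
te_Task 6 = (11 + 4·12 + 13)/6 = 72/6 = 12; σ²_Task 6 = ((13−11)/6)² = 0.111
te_Task 7 = (6 + 4·8 + 10)/6 = 48/6 = 8; σ²_Task 7 = ((10−6)/6)² = 0.444
te_Task 8 = (7 + 4·9 + 11)/6 = 54/6 = 9; σ²_Task 8 = ((11−7)/6)² = 0.444

Forward pass:
ES_Task 1 = 0; EF_Task 1 = 13
ES_Task 2 = 0; EF_Task 2 = 5
ES_Task 3 = 13; EF_Task 3 = 13+3 = 16
ES_Task 4 = max(EF_Task 1=13, EF_Task 2=5) = 13; EF_Task 4 = 13+7 = 20
ES_Task 5 = max(EF_Task 1=13, EF_Task 2=5) = 13; EF_Task 5 = 13+10 = 23
ES_Task 6 = max(EF_Task 1=13, EF_Task 2=5) = 13; EF_Task 6 = 13+12 = 25
ES_Task 7 = max(EF_Task 4=20, EF_Task 5=23) = 23; EF_Task 7 = 23+8 = 31
ES_Task 8 = max(EF_Task 2=5, EF_Task 3=16, EF_Task 6=25, EF_Task 7=31) = 31; EF_Task 8 = 31+9 = 40
Expected project duration μ = 40 days. Critical path: Task 1 → Task 5 → Task 7 → Task 8.

Variance along critical path = 0.444 + 4.000 + 0.444 + 0.444 = 5.333; σ = √5.333 = 2.309 days.
Z = (41 − 40) / 2.309 = 0.433
P(T ≤ 41) = Φ(0.433) ≈ 0.667

0.667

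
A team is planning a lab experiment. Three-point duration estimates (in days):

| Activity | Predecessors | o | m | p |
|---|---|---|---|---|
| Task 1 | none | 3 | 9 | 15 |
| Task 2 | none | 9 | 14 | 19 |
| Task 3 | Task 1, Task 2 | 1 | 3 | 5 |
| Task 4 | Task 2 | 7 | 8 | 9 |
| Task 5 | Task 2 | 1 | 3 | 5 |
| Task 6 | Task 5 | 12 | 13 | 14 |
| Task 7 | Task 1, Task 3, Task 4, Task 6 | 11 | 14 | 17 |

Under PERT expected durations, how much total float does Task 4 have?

8 days

te_Task 1 = (3 + 4·9 + 15)/6 = 54/6 = 9
te_Task 2 = (9 + 4·14 + 19)/6 = 84/6 = 14
te_Task 3 = (1 + 4·3 + 5)/6 = 18/6 = 3
te_Task 4 = (7 + 4·8 + 9)/6 = 48/6 = 8
te_Task 5 = (1 + 4·3 + 5)/6 = 18/6 = 3
te_Task 6 = (12 + 4·13 + 14)/6 = 78/6 = 13
te_Task 7 = (11 + 4·14 + 17)/6 = 84/6 = 14

Forward pass:
ES_Task 1 = 0; EF_Task 1 = 9
ES_Task 2 = 0; EF_Task 2 = 14
ES_Task 3 = max(EF_Task 1=9, EF_Task 2=14) = 14; EF_Task 3 = 14+3 = 17
ES_Task 4 = 14; EF_Task 4 = 14+8 = 22
ES_Task 5 = 14; EF_Task 5 = 14+3 = 17
ES_Task 6 = 17; EF_Task 6 = 17+13 = 30
ES_Task 7 = max(EF_Task 1=9, EF_Task 3=17, EF_Task 4=22, EF_Task 6=30) = 30; EF_Task 7 = 30+14 = 44
Expected project duration μ = 44 days. Critical path: Task 2 → Task 5 → Task 6 → Task 7.

Backward pass:
LF_Task 7 = 44; LS_Task 7 = 44−14 = 30
LF_Task 6 = LS_Task 7 = 30; LS_Task 6 = 30−13 = 17
LF_Task 5 = LS_Task 6 = 17; LS_Task 5 = 17−3 = 14
LF_Task 4 = LS_Task 7 = 30; LS_Task 4 = 30−8 = 22
LF_Task 3 = LS_Task 7 = 30; LS_Task 3 = 30−3 = 27
LF_Task 2 = min(LS_Task 3=27, LS_Task 4=22, LS_Task 5=14) = 14; LS_Task 2 = 14−14 = 0
LF_Task 1 = min(LS_Task 3=27, LS_Task 7=30) = 27; LS_Task 1 = 27−9 = 18
Slack_Task 4 = LS_Task 4 − ES_Task 4 = 22 − 14 = 8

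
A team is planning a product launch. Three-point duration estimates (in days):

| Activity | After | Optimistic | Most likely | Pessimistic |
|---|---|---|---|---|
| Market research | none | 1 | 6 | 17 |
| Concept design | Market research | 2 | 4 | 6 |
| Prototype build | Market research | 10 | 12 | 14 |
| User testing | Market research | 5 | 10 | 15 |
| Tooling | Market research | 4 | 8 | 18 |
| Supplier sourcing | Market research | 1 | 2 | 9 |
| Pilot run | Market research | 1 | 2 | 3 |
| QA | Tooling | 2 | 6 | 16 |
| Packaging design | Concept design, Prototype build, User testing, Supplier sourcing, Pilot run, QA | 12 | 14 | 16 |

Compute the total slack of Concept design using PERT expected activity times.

te_Market research = (1 + 4·6 + 17)/6 = 42/6 = 7
te_Concept design = (2 + 4·4 + 6)/6 = 24/6 = 4
te_Prototype build = (10 + 4·12 + 14)/6 = 72/6 = 12
te_User testing = (5 + 4·10 + 15)/6 = 60/6 = 10
te_Tooling = (4 + 4·8 + 18)/6 = 54/6 = 9
te_Supplier sourcing = (1 + 4·2 + 9)/6 = 18/6 = 3
te_Pilot run = (1 + 4·2 + 3)/6 = 12/6 = 2
te_QA = (2 + 4·6 + 16)/6 = 42/6 = 7
te_Packaging design = (12 + 4·14 + 16)/6 = 84/6 = 14

Forward pass:
ES_Market research = 0; EF_Market research = 7
ES_Concept design = 7; EF_Concept design = 7+4 = 11
ES_Prototype build = 7; EF_Prototype build = 7+12 = 19
ES_User testing = 7; EF_User testing = 7+10 = 17
ES_Tooling = 7; EF_Tooling = 7+9 = 16
ES_Supplier sourcing = 7; EF_Supplier sourcing = 7+3 = 10
ES_Pilot run = 7; EF_Pilot run = 7+2 = 9
ES_QA = 16; EF_QA = 16+7 = 23
ES_Packaging design = max(EF_Concept design=11, EF_Prototype build=19, EF_User testing=17, EF_Supplier sourcing=10, EF_Pilot run=9, EF_QA=23) = 23; EF_Packaging design = 23+14 = 37
Expected project duration μ = 37 days. Critical path: Market research → Tooling → QA → Packaging design.

Backward pass:
LF_Packaging design = 37; LS_Packaging design = 37−14 = 23
LF_QA = LS_Packaging design = 23; LS_QA = 23−7 = 16
LF_Pilot run = LS_Packaging design = 23; LS_Pilot run = 23−2 = 21
LF_Supplier sourcing = LS_Packaging design = 23; LS_Supplier sourcing = 23−3 = 20
LF_Tooling = LS_QA = 16; LS_Tooling = 16−9 = 7
LF_User testing = LS_Packaging design = 23; LS_User testing = 23−10 = 13
LF_Prototype build = LS_Packaging design = 23; LS_Prototype build = 23−12 = 11
LF_Concept design = LS_Packaging design = 23; LS_Concept design = 23−4 = 19
LF_Market research = min(LS_Concept design=19, LS_Prototype build=11, LS_User testing=13, LS_Tooling=7, LS_Supplier sourcing=20, LS_Pilot run=21) = 7; LS_Market research = 7−7 = 0
Slack_Concept design = LS_Concept design − ES_Concept design = 19 − 7 = 12

12 days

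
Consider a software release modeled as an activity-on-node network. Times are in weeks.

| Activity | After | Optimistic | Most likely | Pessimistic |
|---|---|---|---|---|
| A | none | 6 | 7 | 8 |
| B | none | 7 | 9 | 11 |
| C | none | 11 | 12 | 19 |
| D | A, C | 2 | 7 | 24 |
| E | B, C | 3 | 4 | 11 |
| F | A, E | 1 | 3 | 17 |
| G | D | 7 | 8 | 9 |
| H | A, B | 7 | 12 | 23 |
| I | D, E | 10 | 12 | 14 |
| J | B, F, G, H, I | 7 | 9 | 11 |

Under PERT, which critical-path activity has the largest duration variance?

te_A = (6 + 4·7 + 8)/6 = 42/6 = 7; σ²_A = ((8−6)/6)² = 0.111
te_B = (7 + 4·9 + 11)/6 = 54/6 = 9; σ²_B = ((11−7)/6)² = 0.444
te_C = (11 + 4·12 + 19)/6 = 78/6 = 13; σ²_C = ((19−11)/6)² = 1.778
te_D = (2 + 4·7 + 24)/6 = 54/6 = 9; σ²_D = ((24−2)/6)² = 13.444
te_E = (3 + 4·4 + 11)/6 = 30/6 = 5; σ²_E = ((11−3)/6)² = 1.778
te_F = (1 + 4·3 + 17)/6 = 30/6 = 5; σ²_F = ((17−1)/6)² = 7.111
te_G = (7 + 4·8 + 9)/6 = 48/6 = 8; σ²_G = ((9−7)/6)² = 0.111
te_H = (7 + 4·12 + 23)/6 = 78/6 = 13; σ²_H = ((23−7)/6)² = 7.111
te_I = (10 + 4·12 + 14)/6 = 72/6 = 12; σ²_I = ((14−10)/6)² = 0.444
te_J = (7 + 4·9 + 11)/6 = 54/6 = 9; σ²_J = ((11−7)/6)² = 0.444

Forward pass:
ES_A = 0; EF_A = 7
ES_B = 0; EF_B = 9
ES_C = 0; EF_C = 13
ES_D = max(EF_A=7, EF_C=13) = 13; EF_D = 13+9 = 22
ES_E = max(EF_B=9, EF_C=13) = 13; EF_E = 13+5 = 18
ES_F = max(EF_A=7, EF_E=18) = 18; EF_F = 18+5 = 23
ES_G = 22; EF_G = 22+8 = 30
ES_H = max(EF_A=7, EF_B=9) = 9; EF_H = 9+13 = 22
ES_I = max(EF_D=22, EF_E=18) = 22; EF_I = 22+12 = 34
ES_J = max(EF_B=9, EF_F=23, EF_G=30, EF_H=22, EF_I=34) = 34; EF_J = 34+9 = 43
Expected project duration μ = 43 weeks. Critical path: C → D → I → J.

Variances on critical path: σ²_C=1.778, σ²_D=13.444, σ²_I=0.444, σ²_J=0.444.
Largest is σ²_D = 13.444.

D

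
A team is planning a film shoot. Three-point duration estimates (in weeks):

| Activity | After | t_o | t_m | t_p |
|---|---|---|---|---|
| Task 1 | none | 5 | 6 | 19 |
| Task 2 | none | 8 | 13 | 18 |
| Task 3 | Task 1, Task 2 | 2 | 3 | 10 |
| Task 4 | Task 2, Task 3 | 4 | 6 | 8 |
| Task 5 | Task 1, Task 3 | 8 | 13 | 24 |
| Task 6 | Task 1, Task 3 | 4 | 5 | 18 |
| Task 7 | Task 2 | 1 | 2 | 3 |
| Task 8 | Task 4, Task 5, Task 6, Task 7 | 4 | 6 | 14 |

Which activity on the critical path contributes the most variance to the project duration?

Task 5

te_Task 1 = (5 + 4·6 + 19)/6 = 48/6 = 8; σ²_Task 1 = ((19−5)/6)² = 5.444
te_Task 2 = (8 + 4·13 + 18)/6 = 78/6 = 13; σ²_Task 2 = ((18−8)/6)² = 2.778
te_Task 3 = (2 + 4·3 + 10)/6 = 24/6 = 4; σ²_Task 3 = ((10−2)/6)² = 1.778
te_Task 4 = (4 + 4·6 + 8)/6 = 36/6 = 6; σ²_Task 4 = ((8−4)/6)² = 0.444
te_Task 5 = (8 + 4·13 + 24)/6 = 84/6 = 14; σ²_Task 5 = ((24−8)/6)² = 7.111
te_Task 6 = (4 + 4·5 + 18)/6 = 42/6 = 7; σ²_Task 6 = ((18−4)/6)² = 5.444
te_Task 7 = (1 + 4·2 + 3)/6 = 12/6 = 2; σ²_Task 7 = ((3−1)/6)² = 0.111
te_Task 8 = (4 + 4·6 + 14)/6 = 42/6 = 7; σ²_Task 8 = ((14−4)/6)² = 2.778

Forward pass:
ES_Task 1 = 0; EF_Task 1 = 8
ES_Task 2 = 0; EF_Task 2 = 13
ES_Task 3 = max(EF_Task 1=8, EF_Task 2=13) = 13; EF_Task 3 = 13+4 = 17
ES_Task 4 = max(EF_Task 2=13, EF_Task 3=17) = 17; EF_Task 4 = 17+6 = 23
ES_Task 5 = max(EF_Task 1=8, EF_Task 3=17) = 17; EF_Task 5 = 17+14 = 31
ES_Task 6 = max(EF_Task 1=8, EF_Task 3=17) = 17; EF_Task 6 = 17+7 = 24
ES_Task 7 = 13; EF_Task 7 = 13+2 = 15
ES_Task 8 = max(EF_Task 4=23, EF_Task 5=31, EF_Task 6=24, EF_Task 7=15) = 31; EF_Task 8 = 31+7 = 38
Expected project duration μ = 38 weeks. Critical path: Task 2 → Task 3 → Task 5 → Task 8.

Variances on critical path: σ²_Task 2=2.778, σ²_Task 3=1.778, σ²_Task 5=7.111, σ²_Task 8=2.778.
Largest is σ²_Task 5 = 7.111.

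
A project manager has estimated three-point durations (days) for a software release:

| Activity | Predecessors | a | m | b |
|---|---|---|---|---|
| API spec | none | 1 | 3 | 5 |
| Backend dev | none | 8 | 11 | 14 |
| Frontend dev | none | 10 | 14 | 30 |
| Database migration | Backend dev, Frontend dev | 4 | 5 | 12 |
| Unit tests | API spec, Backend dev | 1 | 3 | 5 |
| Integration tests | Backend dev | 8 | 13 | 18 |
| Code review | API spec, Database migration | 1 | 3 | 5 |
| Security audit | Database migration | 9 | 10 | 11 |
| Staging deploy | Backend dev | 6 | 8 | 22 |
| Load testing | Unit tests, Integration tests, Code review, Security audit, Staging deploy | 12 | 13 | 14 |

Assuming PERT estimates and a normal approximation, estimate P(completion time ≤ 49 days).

te_API spec = (1 + 4·3 + 5)/6 = 18/6 = 3; σ²_API spec = ((5−1)/6)² = 0.444
te_Backend dev = (8 + 4·11 + 14)/6 = 66/6 = 11; σ²_Backend dev = ((14−8)/6)² = 1.000
te_Frontend dev = (10 + 4·14 + 30)/6 = 96/6 = 16; σ²_Frontend dev = ((30−10)/6)² = 11.111
te_Database migration = (4 + 4·5 + 12)/6 = 36/6 = 6; σ²_Database migration = ((12−4)/6)² = 1.778
te_Unit tests = (1 + 4·3 + 5)/6 = 18/6 = 3; σ²_Unit tests = ((5−1)/6)² = 0.444
te_Integration tests = (8 + 4·13 + 18)/6 = 78/6 = 13; σ²_Integration tests = ((18−8)/6)² = 2.778
te_Code review = (1 + 4·3 + 5)/6 = 18/6 = 3; σ²_Code review = ((5−1)/6)² = 0.444
te_Security audit = (9 + 4·10 + 11)/6 = 60/6 = 10; σ²_Security audit = ((11−9)/6)² = 0.111
te_Staging deploy = (6 + 4·8 + 22)/6 = 60/6 = 10; σ²_Staging deploy = ((22−6)/6)² = 7.111
te_Load testing = (12 + 4·13 + 14)/6 = 78/6 = 13; σ²_Load testing = ((14−12)/6)² = 0.111

Forward pass:
ES_API spec = 0; EF_API spec = 3
ES_Backend dev = 0; EF_Backend dev = 11
ES_Frontend dev = 0; EF_Frontend dev = 16
ES_Database migration = max(EF_Backend dev=11, EF_Frontend dev=16) = 16; EF_Database migration = 16+6 = 22
ES_Unit tests = max(EF_API spec=3, EF_Backend dev=11) = 11; EF_Unit tests = 11+3 = 14
ES_Integration tests = 11; EF_Integration tests = 11+13 = 24
ES_Code review = max(EF_API spec=3, EF_Database migration=22) = 22; EF_Code review = 22+3 = 25
ES_Security audit = 22; EF_Security audit = 22+10 = 32
ES_Staging deploy = 11; EF_Staging deploy = 11+10 = 21
ES_Load testing = max(EF_Unit tests=14, EF_Integration tests=24, EF_Code review=25, EF_Security audit=32, EF_Staging deploy=21) = 32; EF_Load testing = 32+13 = 45
Expected project duration μ = 45 days. Critical path: Frontend dev → Database migration → Security audit → Load testing.

Variance along critical path = 11.111 + 1.778 + 0.111 + 0.111 = 13.111; σ = √13.111 = 3.621 days.
Z = (49 − 45) / 3.621 = 1.105
P(T ≤ 49) = Φ(1.105) ≈ 0.865

0.865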